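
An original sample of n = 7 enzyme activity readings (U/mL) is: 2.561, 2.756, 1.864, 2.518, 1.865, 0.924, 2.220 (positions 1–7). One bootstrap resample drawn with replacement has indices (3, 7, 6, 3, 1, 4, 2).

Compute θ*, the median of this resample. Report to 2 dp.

θ* = 2.22

Resample values: 1.864, 2.220, 0.924, 1.864, 2.561, 2.518, 2.756.
Sorted: 0.924, 1.864, 1.864, 2.220, 2.518, 2.561, 2.756
Median = middle value = 2.22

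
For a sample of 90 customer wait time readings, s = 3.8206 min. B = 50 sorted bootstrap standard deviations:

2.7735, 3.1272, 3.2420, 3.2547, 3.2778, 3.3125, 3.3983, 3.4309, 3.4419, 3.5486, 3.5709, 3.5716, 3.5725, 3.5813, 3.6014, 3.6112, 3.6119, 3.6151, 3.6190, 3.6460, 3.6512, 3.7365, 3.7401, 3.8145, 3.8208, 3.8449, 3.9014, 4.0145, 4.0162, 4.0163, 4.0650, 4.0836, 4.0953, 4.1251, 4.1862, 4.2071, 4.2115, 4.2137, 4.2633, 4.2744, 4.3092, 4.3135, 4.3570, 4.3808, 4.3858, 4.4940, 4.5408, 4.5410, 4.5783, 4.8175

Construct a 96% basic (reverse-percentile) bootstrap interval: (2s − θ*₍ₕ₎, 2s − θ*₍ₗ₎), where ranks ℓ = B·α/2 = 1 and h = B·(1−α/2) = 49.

(3.0629, 4.8677)

Percentile endpoints at ranks 1 and 49: θ*₍1₎ = 2.7735, θ*₍49₎ = 4.5783.
Basic interval reflects these around s:
  lower = 2 × 3.8206 − 4.5783 = 3.0629
  upper = 2 × 3.8206 − 2.7735 = 4.8677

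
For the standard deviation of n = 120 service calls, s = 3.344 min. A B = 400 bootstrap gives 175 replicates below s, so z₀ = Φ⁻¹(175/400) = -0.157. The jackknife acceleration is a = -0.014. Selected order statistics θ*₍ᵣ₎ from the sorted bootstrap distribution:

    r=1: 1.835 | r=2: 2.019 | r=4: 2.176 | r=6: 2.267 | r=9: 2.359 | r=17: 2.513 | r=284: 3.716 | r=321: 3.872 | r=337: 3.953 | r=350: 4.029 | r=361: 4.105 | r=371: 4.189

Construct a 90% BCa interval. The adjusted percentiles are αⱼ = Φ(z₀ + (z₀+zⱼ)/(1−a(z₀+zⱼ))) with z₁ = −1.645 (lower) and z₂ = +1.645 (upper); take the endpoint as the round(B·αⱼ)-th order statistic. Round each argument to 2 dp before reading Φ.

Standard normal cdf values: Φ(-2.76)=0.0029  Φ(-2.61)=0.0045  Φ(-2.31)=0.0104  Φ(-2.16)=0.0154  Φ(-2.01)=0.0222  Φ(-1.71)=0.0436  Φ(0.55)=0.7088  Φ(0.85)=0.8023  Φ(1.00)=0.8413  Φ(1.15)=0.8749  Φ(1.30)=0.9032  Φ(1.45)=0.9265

Lower: z₀ + z₁ = -0.157 + (-1.645) = -1.802; 1 − a(z₀+z₁) = 1 − (-0.014)(-1.802) = 0.9748; argument = -0.157 + (-1.802)/0.9748 = -2.0056 → -2.01.
α₁ = Φ(-2.01) = 0.0222; rank = round(400 × 0.0222) = 9; θ*₍9₎ = 2.359.
Upper: z₀ + z₂ = 1.488; 1 − a(z₀+z₂) = 1.0208; argument = 1.3006 → 1.30; α₂ = 0.9032; rank = 361; θ*₍361₎ = 4.105.

(2.359, 4.105)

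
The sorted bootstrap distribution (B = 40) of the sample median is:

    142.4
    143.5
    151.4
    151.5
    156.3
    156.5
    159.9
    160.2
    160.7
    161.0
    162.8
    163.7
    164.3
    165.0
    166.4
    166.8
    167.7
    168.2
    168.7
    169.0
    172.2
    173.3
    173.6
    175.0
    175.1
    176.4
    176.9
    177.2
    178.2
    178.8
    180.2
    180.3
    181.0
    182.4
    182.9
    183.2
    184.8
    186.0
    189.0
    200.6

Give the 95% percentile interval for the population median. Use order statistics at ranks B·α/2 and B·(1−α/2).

(142.4, 189.0)

α = 0.05; lower rank = 40 × 0.025 = 1; upper rank = 40 × 0.975 = 39.
The 1st smallest replicate is 142.4; the 39th is 189.0.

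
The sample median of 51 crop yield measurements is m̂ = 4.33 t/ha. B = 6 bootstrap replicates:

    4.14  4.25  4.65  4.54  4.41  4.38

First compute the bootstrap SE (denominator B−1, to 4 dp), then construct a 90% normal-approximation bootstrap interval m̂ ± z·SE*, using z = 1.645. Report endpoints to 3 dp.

Mean of replicates = 4.3950; sum of squared deviations = 0.1726; SE* = √(0.1726/5) = 0.1858
Margin = 1.645 × 0.1858 = 0.3056
Interval: 4.33 ± 0.3056

(4.024, 4.636)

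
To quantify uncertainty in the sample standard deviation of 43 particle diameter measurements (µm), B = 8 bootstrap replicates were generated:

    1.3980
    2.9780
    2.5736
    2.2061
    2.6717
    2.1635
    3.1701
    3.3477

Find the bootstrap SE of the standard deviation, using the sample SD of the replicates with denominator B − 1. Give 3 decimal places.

SE* = 0.634

Bootstrap SE is the standard deviation of the 8 replicate standard deviations.
Mean of replicates: (1.3980 + 2.9780 + 2.5736 + 2.2061 + 2.6717 + 2.1635 + 3.1701 + 3.3477) / 8 = 20.50870 / 8 = 2.56359
Sum of squared deviations: (−1.16559)² + (+0.41441)² + (+0.01001)² + (−0.35749)² + (+0.10811)² + (−0.40009)² + (+0.60651)² + (+0.78411)² = 2.81268
Variance = 2.81268 / 7 = 0.40181
SE* = √0.40181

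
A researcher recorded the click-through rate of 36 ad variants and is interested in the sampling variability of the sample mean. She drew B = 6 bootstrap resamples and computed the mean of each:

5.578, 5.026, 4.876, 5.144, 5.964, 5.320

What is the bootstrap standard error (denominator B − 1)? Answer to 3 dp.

Bootstrap SE is the standard deviation of the 6 replicate means.
Mean of replicates: (5.578 + 5.026 + 4.876 + 5.144 + 5.964 + 5.320) / 6 = 31.9080 / 6 = 5.3180
Sum of squared deviations: (+0.2600)² + (−0.2920)² + (−0.4420)² + (−0.1740)² + (+0.6460)² + (+0.0020)² = 0.7958
Variance = 0.7958 / 5 = 0.1592
SE* = √0.1592

SE* = 0.399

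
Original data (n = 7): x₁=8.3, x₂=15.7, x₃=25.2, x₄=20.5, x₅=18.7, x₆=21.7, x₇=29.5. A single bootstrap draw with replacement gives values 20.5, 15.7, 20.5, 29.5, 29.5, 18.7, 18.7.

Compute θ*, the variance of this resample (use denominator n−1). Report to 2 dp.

θ* = 29.73

Mean = 21.8714; sum of squared deviations = 178.3543
s² = 178.3543 / 6 = 29.7257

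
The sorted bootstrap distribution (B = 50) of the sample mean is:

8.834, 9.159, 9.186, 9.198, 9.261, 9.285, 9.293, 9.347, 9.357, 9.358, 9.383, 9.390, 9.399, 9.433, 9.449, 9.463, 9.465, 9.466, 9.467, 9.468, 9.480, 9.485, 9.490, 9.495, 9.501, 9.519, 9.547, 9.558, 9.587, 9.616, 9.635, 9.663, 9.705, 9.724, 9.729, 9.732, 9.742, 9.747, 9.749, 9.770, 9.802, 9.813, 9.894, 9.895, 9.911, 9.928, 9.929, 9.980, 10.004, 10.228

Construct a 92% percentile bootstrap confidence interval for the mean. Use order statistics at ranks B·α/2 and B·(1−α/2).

α = 0.08; lower rank = 50 × 0.040 = 2; upper rank = 50 × 0.960 = 48.
The 2nd smallest replicate is 9.159; the 48th is 9.980.

(9.159, 9.980)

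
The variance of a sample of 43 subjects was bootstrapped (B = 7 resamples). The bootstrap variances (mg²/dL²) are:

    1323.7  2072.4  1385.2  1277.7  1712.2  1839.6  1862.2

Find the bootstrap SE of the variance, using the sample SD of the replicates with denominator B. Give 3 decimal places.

SE* = 287.258

Bootstrap SE is the standard deviation of the 7 replicate variances.
Mean of replicates: (1323.7 + 2072.4 + 1385.2 + 1277.7 + 1712.2 + 1839.6 + 1862.2) / 7 = 11473.0000 / 7 = 1639.0000
Sum of squared deviations: (−315.3000)² + (+433.4000)² + (−253.8000)² + (−361.3000)² + (+73.2000)² + (+200.6000)² + (+223.2000)² = 577618.6200
Variance = 577618.6200 / 7 = 82516.9457
SE* = √82516.9457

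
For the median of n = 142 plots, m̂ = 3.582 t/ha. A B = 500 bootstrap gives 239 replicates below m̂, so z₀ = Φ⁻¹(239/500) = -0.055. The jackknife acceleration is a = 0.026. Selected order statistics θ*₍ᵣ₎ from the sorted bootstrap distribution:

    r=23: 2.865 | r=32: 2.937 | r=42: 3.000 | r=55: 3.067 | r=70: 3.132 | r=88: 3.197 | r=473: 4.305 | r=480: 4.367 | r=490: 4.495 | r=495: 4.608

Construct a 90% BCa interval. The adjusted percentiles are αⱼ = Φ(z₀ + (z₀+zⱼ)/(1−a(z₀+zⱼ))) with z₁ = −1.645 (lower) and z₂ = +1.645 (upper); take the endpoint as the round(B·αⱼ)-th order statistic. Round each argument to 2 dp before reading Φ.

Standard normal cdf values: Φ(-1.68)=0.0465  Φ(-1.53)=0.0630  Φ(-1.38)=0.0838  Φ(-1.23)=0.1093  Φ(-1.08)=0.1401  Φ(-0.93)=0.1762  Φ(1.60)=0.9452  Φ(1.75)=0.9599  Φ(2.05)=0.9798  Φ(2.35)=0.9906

(2.865, 4.305)

Lower: z₀ + z₁ = -0.055 + (-1.645) = -1.700; 1 − a(z₀+z₁) = 1 − (0.026)(-1.700) = 1.0442; argument = -0.055 + (-1.700)/1.0442 = -1.6830 → -1.68.
α₁ = Φ(-1.68) = 0.0465; rank = round(500 × 0.0465) = 23; θ*₍23₎ = 2.865.
Upper: z₀ + z₂ = 1.590; 1 − a(z₀+z₂) = 0.9587; argument = 1.6036 → 1.60; α₂ = 0.9452; rank = 473; θ*₍473₎ = 4.305.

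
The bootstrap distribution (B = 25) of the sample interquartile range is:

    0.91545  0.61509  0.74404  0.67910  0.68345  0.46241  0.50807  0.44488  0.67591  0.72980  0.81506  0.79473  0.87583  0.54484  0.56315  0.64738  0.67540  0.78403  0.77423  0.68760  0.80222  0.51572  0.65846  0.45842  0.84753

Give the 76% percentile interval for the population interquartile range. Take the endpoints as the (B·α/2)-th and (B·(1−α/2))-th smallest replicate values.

(0.46241, 0.81506)

Sorted replicates: 0.44488, 0.45842, 0.46241, 0.50807, 0.51572, 0.54484, 0.56315, 0.61509, 0.64738, 0.65846, 0.67540, 0.67591, 0.67910, 0.68345, 0.68760, 0.72980, 0.74404, 0.77423, 0.78403, 0.79473, 0.80222, 0.81506, 0.84753, 0.87583, 0.91545
α = 0.24; lower rank = 25 × 0.120 = 3; upper rank = 25 × 0.880 = 22.
The 3rd smallest replicate is 0.46241; the 22nd is 0.81506.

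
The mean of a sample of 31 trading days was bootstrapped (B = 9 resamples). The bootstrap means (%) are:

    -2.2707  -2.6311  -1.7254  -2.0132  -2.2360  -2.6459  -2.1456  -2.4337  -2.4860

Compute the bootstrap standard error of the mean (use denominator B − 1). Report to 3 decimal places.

SE* = 0.300

Bootstrap SE is the standard deviation of the 9 replicate means.
Mean of replicates: ((-2.2707) + (-2.6311) + (-1.7254) + (-2.0132) + (-2.2360) + (-2.6459) + (-2.1456) + (-2.4337) + (-2.4860)) / 9 = -20.58760 / 9 = -2.28751
Sum of squared deviations: (+0.01681)² + (−0.34359)² + (+0.56211)² + (+0.27431)² + (+0.05151)² + (−0.35839)² + (+0.14191)² + (−0.14619)² + (−0.19849)² = 0.72156
Variance = 0.72156 / 8 = 0.09019
SE* = √0.09019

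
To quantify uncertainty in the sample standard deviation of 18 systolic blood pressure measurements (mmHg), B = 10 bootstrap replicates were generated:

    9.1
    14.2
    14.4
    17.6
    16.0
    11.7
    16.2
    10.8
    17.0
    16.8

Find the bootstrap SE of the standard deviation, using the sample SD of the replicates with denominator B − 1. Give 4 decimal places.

Bootstrap SE is the standard deviation of the 10 replicate standard deviations.
Mean of replicates: (9.1 + 14.2 + 14.4 + 17.6 + 16.0 + 11.7 + 16.2 + 10.8 + 17.0 + 16.8) / 10 = 143.80000 / 10 = 14.38000
Sum of squared deviations: (−5.28000)² + (−0.18000)² + (+0.02000)² + (+3.22000)² + (+1.62000)² + (−2.68000)² + (+1.82000)² + (−3.58000)² + (+2.62000)² + (+2.42000)² = 76.93600
Variance = 76.93600 / 9 = 8.54844
SE* = √8.54844

SE* = 2.9238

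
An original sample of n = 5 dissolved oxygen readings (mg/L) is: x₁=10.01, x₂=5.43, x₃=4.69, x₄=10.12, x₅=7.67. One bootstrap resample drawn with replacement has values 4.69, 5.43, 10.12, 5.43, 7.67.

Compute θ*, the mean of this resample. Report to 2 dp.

Mean = (4.69 + 5.43 + 10.12 + 5.43 + 7.67) / 5 = 33.340 / 5 = 6.67

θ* = 6.67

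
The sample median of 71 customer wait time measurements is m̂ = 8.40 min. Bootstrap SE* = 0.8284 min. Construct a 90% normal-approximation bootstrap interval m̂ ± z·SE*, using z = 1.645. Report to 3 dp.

(7.037, 9.763)

Margin = 1.645 × 0.8284 = 1.3627
Interval: 8.40 ± 1.3627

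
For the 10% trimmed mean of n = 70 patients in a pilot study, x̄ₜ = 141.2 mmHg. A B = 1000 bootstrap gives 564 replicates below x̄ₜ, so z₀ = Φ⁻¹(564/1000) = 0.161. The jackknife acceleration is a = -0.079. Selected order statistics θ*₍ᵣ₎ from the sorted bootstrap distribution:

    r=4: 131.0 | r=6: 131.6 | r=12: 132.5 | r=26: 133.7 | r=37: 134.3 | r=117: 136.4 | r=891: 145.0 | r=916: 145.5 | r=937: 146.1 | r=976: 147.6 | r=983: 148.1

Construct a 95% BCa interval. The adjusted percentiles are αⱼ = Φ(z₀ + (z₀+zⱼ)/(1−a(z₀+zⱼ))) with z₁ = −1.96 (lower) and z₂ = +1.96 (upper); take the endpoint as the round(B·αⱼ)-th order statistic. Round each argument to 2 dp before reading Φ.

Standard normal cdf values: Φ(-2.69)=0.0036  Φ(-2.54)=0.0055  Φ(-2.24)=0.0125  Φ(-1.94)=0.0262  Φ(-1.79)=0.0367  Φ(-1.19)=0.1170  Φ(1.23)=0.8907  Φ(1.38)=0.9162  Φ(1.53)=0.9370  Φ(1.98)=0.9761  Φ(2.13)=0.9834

Lower: z₀ + z₁ = 0.161 + (-1.960) = -1.799; 1 − a(z₀+z₁) = 1 − (-0.079)(-1.799) = 0.8579; argument = 0.161 + (-1.799)/0.8579 = -1.9360 → -1.94.
α₁ = Φ(-1.94) = 0.0262; rank = round(1000 × 0.0262) = 26; θ*₍26₎ = 133.7.
Upper: z₀ + z₂ = 2.121; 1 − a(z₀+z₂) = 1.1676; argument = 1.9776 → 1.98; α₂ = 0.9761; rank = 976; θ*₍976₎ = 147.6.

(133.7, 147.6)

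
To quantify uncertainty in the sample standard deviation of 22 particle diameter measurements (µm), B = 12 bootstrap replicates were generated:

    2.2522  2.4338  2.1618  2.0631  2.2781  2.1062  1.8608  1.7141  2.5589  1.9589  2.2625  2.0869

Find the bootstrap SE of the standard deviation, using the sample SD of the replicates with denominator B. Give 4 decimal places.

SE* = 0.2256

Bootstrap SE is the standard deviation of the 12 replicate standard deviations.
Mean of replicates: (2.2522 + 2.4338 + 2.1618 + 2.0631 + 2.2781 + 2.1062 + 1.8608 + 1.7141 + 2.5589 + 1.9589 + 2.2625 + 2.0869) / 12 = 25.73730 / 12 = 2.14478
Sum of squared deviations: (+0.10743)² + (+0.28903)² + (+0.01702)² + (−0.08168)² + (+0.13332)² + (−0.03858)² + (−0.28398)² + (−0.43068)² + (+0.41412)² + (−0.18588)² + (+0.11773)² + (−0.05788)² = 0.61068
Variance = 0.61068 / 12 = 0.05089
SE* = √0.05089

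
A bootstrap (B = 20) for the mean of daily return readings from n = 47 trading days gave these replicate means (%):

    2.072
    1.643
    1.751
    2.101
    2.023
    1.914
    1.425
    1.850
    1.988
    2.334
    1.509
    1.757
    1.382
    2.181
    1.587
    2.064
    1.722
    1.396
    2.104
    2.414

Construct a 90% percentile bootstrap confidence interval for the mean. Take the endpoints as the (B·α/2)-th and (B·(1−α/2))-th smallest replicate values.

Sorted replicates: 1.382, 1.396, 1.425, 1.509, 1.587, 1.643, 1.722, 1.751, 1.757, 1.850, 1.914, 1.988, 2.023, 2.064, 2.072, 2.101, 2.104, 2.181, 2.334, 2.414
α = 0.10; lower rank = 20 × 0.050 = 1; upper rank = 20 × 0.950 = 19.
The 1st smallest replicate is 1.382; the 19th is 2.334.

(1.382, 2.334)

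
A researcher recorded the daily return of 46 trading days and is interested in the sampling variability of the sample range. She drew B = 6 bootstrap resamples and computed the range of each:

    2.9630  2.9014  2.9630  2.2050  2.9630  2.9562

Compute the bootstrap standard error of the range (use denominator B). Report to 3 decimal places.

Bootstrap SE is the standard deviation of the 6 replicate ranges.
Mean of replicates: (2.9630 + 2.9014 + 2.9630 + 2.2050 + 2.9630 + 2.9562) / 6 = 16.95160 / 6 = 2.82527
Sum of squared deviations: (+0.13773)² + (+0.07613)² + (+0.13773)² + (−0.62027)² + (+0.13773)² + (+0.13093)² = 0.46458
Variance = 0.46458 / 6 = 0.07743
SE* = √0.07743

SE* = 0.278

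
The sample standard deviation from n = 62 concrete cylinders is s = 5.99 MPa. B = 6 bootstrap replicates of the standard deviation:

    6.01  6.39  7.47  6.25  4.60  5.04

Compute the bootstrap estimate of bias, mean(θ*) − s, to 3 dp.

bias = −0.030

mean(θ*) = (6.01 + 6.39 + 7.47 + 6.25 + 4.60 + 5.04) / 6 = 5.9600
bias = 5.9600 − 5.99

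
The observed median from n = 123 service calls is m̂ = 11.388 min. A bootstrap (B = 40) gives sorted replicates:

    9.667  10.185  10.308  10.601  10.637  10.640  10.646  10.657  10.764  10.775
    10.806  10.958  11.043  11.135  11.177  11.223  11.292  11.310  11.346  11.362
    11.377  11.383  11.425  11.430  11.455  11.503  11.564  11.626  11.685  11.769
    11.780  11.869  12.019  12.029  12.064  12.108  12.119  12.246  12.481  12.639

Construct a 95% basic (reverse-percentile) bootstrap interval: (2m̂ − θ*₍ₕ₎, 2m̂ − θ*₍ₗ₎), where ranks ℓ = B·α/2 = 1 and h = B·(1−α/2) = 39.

Percentile endpoints at ranks 1 and 39: θ*₍1₎ = 9.667, θ*₍39₎ = 12.481.
Basic interval reflects these around m̂:
  lower = 2 × 11.388 − 12.481 = 10.295
  upper = 2 × 11.388 − 9.667 = 13.109

(10.295, 13.109)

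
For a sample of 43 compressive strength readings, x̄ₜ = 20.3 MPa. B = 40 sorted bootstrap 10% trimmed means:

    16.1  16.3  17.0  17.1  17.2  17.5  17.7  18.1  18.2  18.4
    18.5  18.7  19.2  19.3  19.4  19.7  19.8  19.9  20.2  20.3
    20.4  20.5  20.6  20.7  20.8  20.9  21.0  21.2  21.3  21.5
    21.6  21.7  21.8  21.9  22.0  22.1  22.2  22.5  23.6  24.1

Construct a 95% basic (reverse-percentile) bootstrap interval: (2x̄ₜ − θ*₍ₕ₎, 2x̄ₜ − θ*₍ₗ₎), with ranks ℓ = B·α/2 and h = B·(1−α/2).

Percentile endpoints at ranks 1 and 39: θ*₍1₎ = 16.1, θ*₍39₎ = 23.6.
Basic interval reflects these around x̄ₜ:
  lower = 2 × 20.3 − 23.6 = 17.0
  upper = 2 × 20.3 − 16.1 = 24.5

(17.0, 24.5)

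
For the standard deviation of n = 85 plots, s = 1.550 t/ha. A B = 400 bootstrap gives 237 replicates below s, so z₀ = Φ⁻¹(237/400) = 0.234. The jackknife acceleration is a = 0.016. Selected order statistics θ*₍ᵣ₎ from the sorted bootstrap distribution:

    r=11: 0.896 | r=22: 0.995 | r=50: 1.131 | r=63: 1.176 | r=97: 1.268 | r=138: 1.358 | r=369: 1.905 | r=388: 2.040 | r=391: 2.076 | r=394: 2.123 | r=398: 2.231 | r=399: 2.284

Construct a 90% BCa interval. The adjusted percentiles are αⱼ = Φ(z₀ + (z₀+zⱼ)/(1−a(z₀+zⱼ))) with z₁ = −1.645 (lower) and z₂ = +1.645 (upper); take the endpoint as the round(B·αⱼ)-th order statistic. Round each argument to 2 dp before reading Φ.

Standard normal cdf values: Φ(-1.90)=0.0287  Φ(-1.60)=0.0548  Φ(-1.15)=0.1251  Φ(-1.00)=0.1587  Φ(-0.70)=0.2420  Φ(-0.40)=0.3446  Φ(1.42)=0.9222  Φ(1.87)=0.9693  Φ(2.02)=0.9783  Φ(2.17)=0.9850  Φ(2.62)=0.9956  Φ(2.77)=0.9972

Lower: z₀ + z₁ = 0.234 + (-1.645) = -1.411; 1 − a(z₀+z₁) = 1 − (0.016)(-1.411) = 1.0226; argument = 0.234 + (-1.411)/1.0226 = -1.1458 → -1.15.
α₁ = Φ(-1.15) = 0.1251; rank = round(400 × 0.1251) = 50; θ*₍50₎ = 1.131.
Upper: z₀ + z₂ = 1.879; 1 − a(z₀+z₂) = 0.9699; argument = 2.1712 → 2.17; α₂ = 0.9850; rank = 394; θ*₍394₎ = 2.123.

(1.131, 2.123)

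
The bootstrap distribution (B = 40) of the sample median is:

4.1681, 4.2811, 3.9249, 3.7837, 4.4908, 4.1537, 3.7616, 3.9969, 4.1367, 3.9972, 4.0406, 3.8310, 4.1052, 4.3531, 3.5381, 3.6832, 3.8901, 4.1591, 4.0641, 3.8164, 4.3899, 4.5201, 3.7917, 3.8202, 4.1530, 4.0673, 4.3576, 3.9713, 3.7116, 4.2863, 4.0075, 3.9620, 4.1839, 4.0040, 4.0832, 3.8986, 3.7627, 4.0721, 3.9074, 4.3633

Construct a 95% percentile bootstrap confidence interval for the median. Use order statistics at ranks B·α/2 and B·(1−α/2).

(3.5381, 4.4908)

Sorted replicates: 3.5381, 3.6832, 3.7116, 3.7616, 3.7627, 3.7837, 3.7917, 3.8164, 3.8202, 3.8310, 3.8901, 3.8986, 3.9074, 3.9249, 3.9620, 3.9713, 3.9969, 3.9972, 4.0040, 4.0075, 4.0406, 4.0641, 4.0673, 4.0721, 4.0832, 4.1052, 4.1367, 4.1530, 4.1537, 4.1591, 4.1681, 4.1839, 4.2811, 4.2863, 4.3531, 4.3576, 4.3633, 4.3899, 4.4908, 4.5201
α = 0.05; lower rank = 40 × 0.025 = 1; upper rank = 40 × 0.975 = 39.
The 1st smallest replicate is 3.5381; the 39th is 4.4908.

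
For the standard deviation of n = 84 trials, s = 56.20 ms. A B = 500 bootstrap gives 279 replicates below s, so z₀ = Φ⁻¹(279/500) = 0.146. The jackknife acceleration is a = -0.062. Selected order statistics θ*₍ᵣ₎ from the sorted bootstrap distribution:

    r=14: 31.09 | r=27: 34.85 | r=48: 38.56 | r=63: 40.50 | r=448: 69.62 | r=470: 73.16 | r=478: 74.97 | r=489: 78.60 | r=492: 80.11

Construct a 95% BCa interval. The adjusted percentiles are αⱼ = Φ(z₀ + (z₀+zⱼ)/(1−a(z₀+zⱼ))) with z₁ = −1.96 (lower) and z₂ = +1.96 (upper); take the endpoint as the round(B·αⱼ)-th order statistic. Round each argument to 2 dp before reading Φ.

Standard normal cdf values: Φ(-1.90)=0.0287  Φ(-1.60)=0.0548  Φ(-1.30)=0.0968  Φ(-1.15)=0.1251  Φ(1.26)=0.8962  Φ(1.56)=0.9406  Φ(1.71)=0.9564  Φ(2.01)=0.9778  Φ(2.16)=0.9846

(31.09, 78.60)

Lower: z₀ + z₁ = 0.146 + (-1.960) = -1.814; 1 − a(z₀+z₁) = 1 − (-0.062)(-1.814) = 0.8875; argument = 0.146 + (-1.814)/0.8875 = -1.8979 → -1.90.
α₁ = Φ(-1.90) = 0.0287; rank = round(500 × 0.0287) = 14; θ*₍14₎ = 31.09.
Upper: z₀ + z₂ = 2.106; 1 − a(z₀+z₂) = 1.1306; argument = 2.0088 → 2.01; α₂ = 0.9778; rank = 489; θ*₍489₎ = 78.60.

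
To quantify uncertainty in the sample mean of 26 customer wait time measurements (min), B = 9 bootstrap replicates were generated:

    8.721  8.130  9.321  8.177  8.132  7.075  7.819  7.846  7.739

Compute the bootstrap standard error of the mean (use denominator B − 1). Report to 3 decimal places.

SE* = 0.633

Bootstrap SE is the standard deviation of the 9 replicate means.
Mean of replicates: (8.721 + 8.130 + 9.321 + 8.177 + 8.132 + 7.075 + 7.819 + 7.846 + 7.739) / 9 = 72.9600 / 9 = 8.1067
Sum of squared deviations: (+0.6143)² + (+0.0233)² + (+1.2143)² + (+0.0703)² + (+0.0253)² + (−1.0317)² + (−0.2877)² + (−0.2607)² + (−0.3677)² = 3.2084
Variance = 3.2084 / 8 = 0.4010
SE* = √0.4010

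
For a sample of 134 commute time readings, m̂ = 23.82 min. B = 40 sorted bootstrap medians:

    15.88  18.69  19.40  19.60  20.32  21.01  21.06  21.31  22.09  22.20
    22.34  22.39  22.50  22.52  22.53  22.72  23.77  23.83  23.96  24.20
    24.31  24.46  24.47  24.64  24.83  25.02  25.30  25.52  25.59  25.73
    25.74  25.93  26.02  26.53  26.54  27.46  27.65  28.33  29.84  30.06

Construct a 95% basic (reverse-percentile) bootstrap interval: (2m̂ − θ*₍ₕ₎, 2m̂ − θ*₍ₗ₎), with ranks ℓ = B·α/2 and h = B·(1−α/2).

Percentile endpoints at ranks 1 and 39: θ*₍1₎ = 15.88, θ*₍39₎ = 29.84.
Basic interval reflects these around m̂:
  lower = 2 × 23.82 − 29.84 = 17.80
  upper = 2 × 23.82 − 15.88 = 31.76

(17.80, 31.76)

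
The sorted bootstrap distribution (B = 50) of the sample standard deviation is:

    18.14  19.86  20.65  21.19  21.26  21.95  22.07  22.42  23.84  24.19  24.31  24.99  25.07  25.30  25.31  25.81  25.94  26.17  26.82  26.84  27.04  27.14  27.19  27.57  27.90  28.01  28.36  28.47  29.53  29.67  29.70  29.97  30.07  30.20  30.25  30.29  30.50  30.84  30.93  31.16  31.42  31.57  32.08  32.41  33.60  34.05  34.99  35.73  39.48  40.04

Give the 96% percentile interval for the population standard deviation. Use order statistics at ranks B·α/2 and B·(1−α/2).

(18.14, 39.48)

α = 0.04; lower rank = 50 × 0.020 = 1; upper rank = 50 × 0.980 = 49.
The 1st smallest replicate is 18.14; the 49th is 39.48.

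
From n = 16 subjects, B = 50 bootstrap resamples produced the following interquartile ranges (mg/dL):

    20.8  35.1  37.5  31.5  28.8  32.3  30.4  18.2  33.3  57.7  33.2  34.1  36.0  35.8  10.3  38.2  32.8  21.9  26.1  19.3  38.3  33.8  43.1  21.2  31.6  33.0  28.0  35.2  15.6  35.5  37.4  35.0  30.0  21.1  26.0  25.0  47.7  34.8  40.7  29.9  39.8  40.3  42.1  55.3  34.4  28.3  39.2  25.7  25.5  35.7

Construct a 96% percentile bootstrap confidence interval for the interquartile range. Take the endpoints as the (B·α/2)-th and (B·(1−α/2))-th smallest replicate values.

Sorted replicates: 10.3, 15.6, 18.2, 19.3, 20.8, 21.1, 21.2, 21.9, 25.0, 25.5, 25.7, 26.0, 26.1, 28.0, 28.3, 28.8, 29.9, 30.0, 30.4, 31.5, 31.6, 32.3, 32.8, 33.0, 33.2, 33.3, 33.8, 34.1, 34.4, 34.8, 35.0, 35.1, 35.2, 35.5, 35.7, 35.8, 36.0, 37.4, 37.5, 38.2, 38.3, 39.2, 39.8, 40.3, 40.7, 42.1, 43.1, 47.7, 55.3, 57.7
α = 0.04; lower rank = 50 × 0.020 = 1; upper rank = 50 × 0.980 = 49.
The 1st smallest replicate is 10.3; the 49th is 55.3.

(10.3, 55.3)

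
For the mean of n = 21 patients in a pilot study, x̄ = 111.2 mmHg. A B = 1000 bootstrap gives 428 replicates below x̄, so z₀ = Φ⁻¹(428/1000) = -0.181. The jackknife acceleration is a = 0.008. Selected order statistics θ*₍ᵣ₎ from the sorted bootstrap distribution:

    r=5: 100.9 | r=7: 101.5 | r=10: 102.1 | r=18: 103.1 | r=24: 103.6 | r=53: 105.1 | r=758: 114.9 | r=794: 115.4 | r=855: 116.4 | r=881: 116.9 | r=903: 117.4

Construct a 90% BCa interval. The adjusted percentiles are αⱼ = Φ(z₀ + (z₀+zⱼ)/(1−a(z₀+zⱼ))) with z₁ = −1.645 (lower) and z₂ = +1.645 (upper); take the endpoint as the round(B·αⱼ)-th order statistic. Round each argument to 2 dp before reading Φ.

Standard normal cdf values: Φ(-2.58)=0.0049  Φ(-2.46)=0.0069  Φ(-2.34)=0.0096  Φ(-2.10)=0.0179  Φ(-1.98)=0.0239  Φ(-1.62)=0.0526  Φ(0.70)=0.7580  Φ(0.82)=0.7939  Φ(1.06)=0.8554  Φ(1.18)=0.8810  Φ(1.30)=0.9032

Lower: z₀ + z₁ = -0.181 + (-1.645) = -1.826; 1 − a(z₀+z₁) = 1 − (0.008)(-1.826) = 1.0146; argument = -0.181 + (-1.826)/1.0146 = -1.9807 → -1.98.
α₁ = Φ(-1.98) = 0.0239; rank = round(1000 × 0.0239) = 24; θ*₍24₎ = 103.6.
Upper: z₀ + z₂ = 1.464; 1 − a(z₀+z₂) = 0.9883; argument = 1.3003 → 1.30; α₂ = 0.9032; rank = 903; θ*₍903₎ = 117.4.

(103.6, 117.4)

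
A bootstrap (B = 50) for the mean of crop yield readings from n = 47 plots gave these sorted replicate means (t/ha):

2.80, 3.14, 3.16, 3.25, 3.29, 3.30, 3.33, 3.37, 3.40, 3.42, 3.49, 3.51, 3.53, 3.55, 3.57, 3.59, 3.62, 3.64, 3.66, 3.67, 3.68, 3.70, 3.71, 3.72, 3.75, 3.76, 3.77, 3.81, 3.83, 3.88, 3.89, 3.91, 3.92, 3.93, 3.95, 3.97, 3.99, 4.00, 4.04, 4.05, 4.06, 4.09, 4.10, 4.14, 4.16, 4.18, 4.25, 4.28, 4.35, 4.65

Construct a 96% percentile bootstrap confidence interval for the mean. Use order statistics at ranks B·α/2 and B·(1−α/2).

α = 0.04; lower rank = 50 × 0.020 = 1; upper rank = 50 × 0.980 = 49.
The 1st smallest replicate is 2.80; the 49th is 4.35.

(2.80, 4.35)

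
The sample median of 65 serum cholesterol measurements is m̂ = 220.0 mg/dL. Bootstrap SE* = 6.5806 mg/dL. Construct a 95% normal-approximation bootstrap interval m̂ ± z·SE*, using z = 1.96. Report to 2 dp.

(207.10, 232.90)

Margin = 1.96 × 6.5806 = 12.898
Interval: 220.0 ± 12.898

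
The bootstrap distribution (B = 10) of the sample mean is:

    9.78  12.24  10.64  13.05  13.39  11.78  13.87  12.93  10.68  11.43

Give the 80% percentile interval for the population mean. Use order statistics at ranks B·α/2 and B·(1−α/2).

(9.78, 13.39)

Sorted replicates: 9.78, 10.64, 10.68, 11.43, 11.78, 12.24, 12.93, 13.05, 13.39, 13.87
α = 0.20; lower rank = 10 × 0.100 = 1; upper rank = 10 × 0.900 = 9.
The 1st smallest replicate is 9.78; the 9th is 13.39.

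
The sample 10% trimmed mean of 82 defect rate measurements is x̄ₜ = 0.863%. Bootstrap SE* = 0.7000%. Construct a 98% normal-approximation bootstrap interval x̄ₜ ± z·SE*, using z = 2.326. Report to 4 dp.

(-0.7652, 2.4912)

Margin = 2.326 × 0.7000 = 1.62820
Interval: 0.863 ± 1.62820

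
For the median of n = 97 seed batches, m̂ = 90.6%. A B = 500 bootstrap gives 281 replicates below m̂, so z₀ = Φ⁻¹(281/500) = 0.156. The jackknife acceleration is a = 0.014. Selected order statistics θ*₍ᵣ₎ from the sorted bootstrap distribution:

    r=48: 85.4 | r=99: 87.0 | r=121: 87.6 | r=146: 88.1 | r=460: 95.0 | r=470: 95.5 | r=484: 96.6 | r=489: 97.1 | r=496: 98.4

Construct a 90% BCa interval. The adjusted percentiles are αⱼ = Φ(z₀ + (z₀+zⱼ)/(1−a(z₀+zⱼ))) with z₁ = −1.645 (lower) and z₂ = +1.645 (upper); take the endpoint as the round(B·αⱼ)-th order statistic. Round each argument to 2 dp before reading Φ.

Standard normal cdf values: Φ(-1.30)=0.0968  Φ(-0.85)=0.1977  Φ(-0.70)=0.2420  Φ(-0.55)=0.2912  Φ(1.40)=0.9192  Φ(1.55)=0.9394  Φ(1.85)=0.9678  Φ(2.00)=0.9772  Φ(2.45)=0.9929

Lower: z₀ + z₁ = 0.156 + (-1.645) = -1.489; 1 − a(z₀+z₁) = 1 − (0.014)(-1.489) = 1.0208; argument = 0.156 + (-1.489)/1.0208 = -1.3026 → -1.30.
α₁ = Φ(-1.30) = 0.0968; rank = round(500 × 0.0968) = 48; θ*₍48₎ = 85.4.
Upper: z₀ + z₂ = 1.801; 1 − a(z₀+z₂) = 0.9748; argument = 2.0036 → 2.00; α₂ = 0.9772; rank = 489; θ*₍489₎ = 97.1.

(85.4, 97.1)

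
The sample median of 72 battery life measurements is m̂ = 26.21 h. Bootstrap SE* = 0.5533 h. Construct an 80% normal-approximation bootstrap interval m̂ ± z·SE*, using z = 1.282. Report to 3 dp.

Margin = 1.282 × 0.5533 = 0.7093
Interval: 26.21 ± 0.7093

(25.501, 26.919)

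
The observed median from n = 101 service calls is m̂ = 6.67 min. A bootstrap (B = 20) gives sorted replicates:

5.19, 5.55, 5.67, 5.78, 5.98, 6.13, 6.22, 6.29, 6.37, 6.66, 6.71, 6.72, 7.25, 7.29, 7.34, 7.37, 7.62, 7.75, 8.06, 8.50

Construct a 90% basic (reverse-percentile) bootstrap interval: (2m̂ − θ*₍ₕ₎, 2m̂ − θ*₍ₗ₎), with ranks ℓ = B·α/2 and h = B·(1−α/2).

(5.28, 8.15)

Percentile endpoints at ranks 1 and 19: θ*₍1₎ = 5.19, θ*₍19₎ = 8.06.
Basic interval reflects these around m̂:
  lower = 2 × 6.67 − 8.06 = 5.28
  upper = 2 × 6.67 − 5.19 = 8.15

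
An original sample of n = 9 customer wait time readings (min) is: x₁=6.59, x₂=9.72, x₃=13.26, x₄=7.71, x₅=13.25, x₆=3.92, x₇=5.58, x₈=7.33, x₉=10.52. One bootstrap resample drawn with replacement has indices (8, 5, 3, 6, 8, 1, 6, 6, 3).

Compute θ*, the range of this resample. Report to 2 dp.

Resample values: 7.33, 13.25, 13.26, 3.92, 7.33, 6.59, 3.92, 3.92, 13.26.
Range = 13.26 − 3.92 = 9.34

θ* = 9.34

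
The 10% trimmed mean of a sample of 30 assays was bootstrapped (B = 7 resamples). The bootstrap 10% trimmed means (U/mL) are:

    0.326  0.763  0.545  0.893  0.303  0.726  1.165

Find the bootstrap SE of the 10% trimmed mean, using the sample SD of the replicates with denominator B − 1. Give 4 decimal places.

SE* = 0.3096

Bootstrap SE is the standard deviation of the 7 replicate 10% trimmed means.
Mean of replicates: (0.326 + 0.763 + 0.545 + 0.893 + 0.303 + 0.726 + 1.165) / 7 = 4.72100 / 7 = 0.67443
Sum of squared deviations: (−0.34843)² + (+0.08857)² + (−0.12943)² + (+0.21857)² + (−0.37143)² + (+0.05157)² + (+0.49057)² = 0.57505
Variance = 0.57505 / 6 = 0.09584
SE* = √0.09584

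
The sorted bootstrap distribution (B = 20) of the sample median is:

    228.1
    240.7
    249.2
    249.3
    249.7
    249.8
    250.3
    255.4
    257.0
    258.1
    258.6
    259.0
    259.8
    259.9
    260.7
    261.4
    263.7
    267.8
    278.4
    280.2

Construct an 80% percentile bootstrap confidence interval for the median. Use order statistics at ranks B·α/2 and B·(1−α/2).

α = 0.20; lower rank = 20 × 0.100 = 2; upper rank = 20 × 0.900 = 18.
The 2nd smallest replicate is 240.7; the 18th is 267.8.

(240.7, 267.8)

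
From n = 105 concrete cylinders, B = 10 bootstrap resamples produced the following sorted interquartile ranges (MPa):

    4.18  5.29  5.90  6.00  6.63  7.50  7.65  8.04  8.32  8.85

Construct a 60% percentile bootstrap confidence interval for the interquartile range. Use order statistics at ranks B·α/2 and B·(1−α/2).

(5.29, 8.04)

α = 0.40; lower rank = 10 × 0.200 = 2; upper rank = 10 × 0.800 = 8.
The 2nd smallest replicate is 5.29; the 8th is 8.04.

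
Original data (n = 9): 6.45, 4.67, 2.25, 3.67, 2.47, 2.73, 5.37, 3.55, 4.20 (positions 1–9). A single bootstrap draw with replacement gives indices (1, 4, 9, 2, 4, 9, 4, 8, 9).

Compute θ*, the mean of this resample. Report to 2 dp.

θ* = 4.25

Resample values: 6.45, 3.67, 4.20, 4.67, 3.67, 4.20, 3.67, 3.55, 4.20.
Mean = (6.45 + 3.67 + 4.20 + 4.67 + 3.67 + 4.20 + 3.67 + 3.55 + 4.20) / 9 = 38.280 / 9 = 4.25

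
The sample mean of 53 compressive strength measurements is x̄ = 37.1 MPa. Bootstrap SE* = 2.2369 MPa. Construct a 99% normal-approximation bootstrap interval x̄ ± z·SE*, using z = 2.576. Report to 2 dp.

(31.34, 42.86)

Margin = 2.576 × 2.2369 = 5.762
Interval: 37.1 ± 5.762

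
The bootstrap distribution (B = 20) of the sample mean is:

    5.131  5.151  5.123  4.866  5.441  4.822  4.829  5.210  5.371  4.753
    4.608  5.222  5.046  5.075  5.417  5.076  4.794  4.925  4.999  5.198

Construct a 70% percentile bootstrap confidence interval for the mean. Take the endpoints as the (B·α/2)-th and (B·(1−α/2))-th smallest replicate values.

(4.794, 5.222)

Sorted replicates: 4.608, 4.753, 4.794, 4.822, 4.829, 4.866, 4.925, 4.999, 5.046, 5.075, 5.076, 5.123, 5.131, 5.151, 5.198, 5.210, 5.222, 5.371, 5.417, 5.441
α = 0.30; lower rank = 20 × 0.150 = 3; upper rank = 20 × 0.850 = 17.
The 3rd smallest replicate is 4.794; the 17th is 5.222.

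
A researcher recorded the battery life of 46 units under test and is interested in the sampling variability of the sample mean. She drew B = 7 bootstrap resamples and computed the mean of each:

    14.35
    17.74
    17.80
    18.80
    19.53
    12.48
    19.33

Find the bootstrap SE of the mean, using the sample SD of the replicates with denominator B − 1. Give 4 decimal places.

SE* = 2.6944

Bootstrap SE is the standard deviation of the 7 replicate means.
Mean of replicates: (14.35 + 17.74 + 17.80 + 18.80 + 19.53 + 12.48 + 19.33) / 7 = 120.03000 / 7 = 17.14714
Sum of squared deviations: (−2.79714)² + (+0.59286)² + (+0.65286)² + (+1.65286)² + (+2.38286)² + (−4.66714)² + (+2.18286)² = 43.55874
Variance = 43.55874 / 6 = 7.25979
SE* = √7.25979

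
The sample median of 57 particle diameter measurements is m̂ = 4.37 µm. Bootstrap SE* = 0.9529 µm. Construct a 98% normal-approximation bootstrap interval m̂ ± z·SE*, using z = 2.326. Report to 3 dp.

(2.154, 6.586)

Margin = 2.326 × 0.9529 = 2.2164
Interval: 4.37 ± 2.2164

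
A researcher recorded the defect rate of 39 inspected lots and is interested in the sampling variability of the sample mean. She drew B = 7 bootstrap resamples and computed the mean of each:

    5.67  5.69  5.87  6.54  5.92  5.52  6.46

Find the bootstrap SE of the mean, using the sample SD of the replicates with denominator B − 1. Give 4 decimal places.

Bootstrap SE is the standard deviation of the 7 replicate means.
Mean of replicates: (5.67 + 5.69 + 5.87 + 6.54 + 5.92 + 5.52 + 6.46) / 7 = 41.67000 / 7 = 5.95286
Sum of squared deviations: (−0.28286)² + (−0.26286)² + (−0.08286)² + (+0.58714)² + (−0.03286)² + (−0.43286)² + (+0.50714)² = 0.94634
Variance = 0.94634 / 6 = 0.15772
SE* = √0.15772

SE* = 0.3971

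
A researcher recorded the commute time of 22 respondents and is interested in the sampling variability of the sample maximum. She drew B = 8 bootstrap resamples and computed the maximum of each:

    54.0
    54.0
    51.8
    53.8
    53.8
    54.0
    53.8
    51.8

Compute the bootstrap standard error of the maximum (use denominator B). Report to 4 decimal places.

Bootstrap SE is the standard deviation of the 8 replicate maximums.
Mean of replicates: (54.0 + 54.0 + 51.8 + 53.8 + 53.8 + 54.0 + 53.8 + 51.8) / 8 = 427.00000 / 8 = 53.37500
Sum of squared deviations: (+0.62500)² + (+0.62500)² + (−1.57500)² + (+0.42500)² + (+0.42500)² + (+0.62500)² + (+0.42500)² + (−1.57500)² = 6.67500
Variance = 6.67500 / 8 = 0.83438
SE* = √0.83438

SE* = 0.9134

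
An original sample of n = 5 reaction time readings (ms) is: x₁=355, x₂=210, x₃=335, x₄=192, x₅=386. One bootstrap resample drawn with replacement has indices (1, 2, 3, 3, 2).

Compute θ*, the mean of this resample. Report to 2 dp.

θ* = 289.00

Resample values: 355, 210, 335, 335, 210.
Mean = (355 + 210 + 335 + 335 + 210) / 5 = 1445.0 / 5 = 289.00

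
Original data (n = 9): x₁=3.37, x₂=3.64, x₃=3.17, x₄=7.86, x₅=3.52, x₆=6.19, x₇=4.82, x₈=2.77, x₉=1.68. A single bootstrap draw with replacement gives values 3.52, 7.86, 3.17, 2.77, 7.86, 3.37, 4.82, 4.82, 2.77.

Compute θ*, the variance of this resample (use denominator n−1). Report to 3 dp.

Mean = 4.5511; sum of squared deviations = 32.7525
s² = 32.7525 / 8 = 4.0941

θ* = 4.094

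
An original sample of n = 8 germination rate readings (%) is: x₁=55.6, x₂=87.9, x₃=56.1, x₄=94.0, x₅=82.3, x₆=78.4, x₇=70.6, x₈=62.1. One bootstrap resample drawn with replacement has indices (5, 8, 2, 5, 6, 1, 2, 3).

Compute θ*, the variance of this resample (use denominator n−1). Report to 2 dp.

Resample values: 82.3, 62.1, 87.9, 82.3, 78.4, 55.6, 87.9, 56.1.
Mean = 74.0750; sum of squared deviations = 1344.0950
s² = 1344.0950 / 7 = 192.0136

θ* = 192.01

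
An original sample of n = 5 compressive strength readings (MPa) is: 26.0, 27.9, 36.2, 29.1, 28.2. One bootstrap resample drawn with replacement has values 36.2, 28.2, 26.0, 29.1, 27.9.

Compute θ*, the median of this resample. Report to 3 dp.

Sorted: 26.0, 27.9, 28.2, 29.1, 36.2
Median = middle value = 28.200

θ* = 28.200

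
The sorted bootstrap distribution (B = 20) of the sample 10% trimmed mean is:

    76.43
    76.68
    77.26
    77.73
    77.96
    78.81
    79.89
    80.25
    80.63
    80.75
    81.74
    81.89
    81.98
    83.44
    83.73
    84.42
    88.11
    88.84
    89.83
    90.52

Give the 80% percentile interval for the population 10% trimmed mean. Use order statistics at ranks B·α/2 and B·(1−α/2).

(76.68, 88.84)

α = 0.20; lower rank = 20 × 0.100 = 2; upper rank = 20 × 0.900 = 18.
The 2nd smallest replicate is 76.68; the 18th is 88.84.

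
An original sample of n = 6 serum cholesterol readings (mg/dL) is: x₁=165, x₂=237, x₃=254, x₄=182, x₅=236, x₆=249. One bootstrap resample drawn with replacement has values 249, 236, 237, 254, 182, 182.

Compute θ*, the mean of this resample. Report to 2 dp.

Mean = (249 + 236 + 237 + 254 + 182 + 182) / 6 = 1340.0 / 6 = 223.33

θ* = 223.33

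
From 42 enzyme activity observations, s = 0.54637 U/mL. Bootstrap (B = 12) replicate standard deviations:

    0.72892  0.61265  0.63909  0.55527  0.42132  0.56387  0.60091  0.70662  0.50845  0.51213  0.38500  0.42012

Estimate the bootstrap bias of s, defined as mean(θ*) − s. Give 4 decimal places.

mean(θ*) = (0.72892 + 0.61265 + 0.63909 + 0.55527 + 0.42132 + 0.56387 + 0.60091 + 0.70662 + 0.50845 + 0.51213 + 0.38500 + 0.42012) / 12 = 0.55453
bias = 0.55453 − 0.54637

bias = +0.0082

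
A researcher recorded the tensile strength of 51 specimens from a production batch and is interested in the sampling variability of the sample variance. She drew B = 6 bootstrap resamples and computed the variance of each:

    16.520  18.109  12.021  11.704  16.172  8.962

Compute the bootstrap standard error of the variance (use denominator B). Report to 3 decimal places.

Bootstrap SE is the standard deviation of the 6 replicate variances.
Mean of replicates: (16.520 + 18.109 + 12.021 + 11.704 + 16.172 + 8.962) / 6 = 83.4880 / 6 = 13.9147
Sum of squared deviations: (+2.6053)² + (+4.1943)² + (−1.8937)² + (−2.2107)² + (+2.2573)² + (−4.9527)² = 62.4777
Variance = 62.4777 / 6 = 10.4129
SE* = √10.4129

SE* = 3.227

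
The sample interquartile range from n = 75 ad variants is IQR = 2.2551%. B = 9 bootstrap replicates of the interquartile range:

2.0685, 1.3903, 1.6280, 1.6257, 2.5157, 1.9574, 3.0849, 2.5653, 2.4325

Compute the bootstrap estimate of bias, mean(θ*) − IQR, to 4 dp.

bias = −0.1142

mean(θ*) = (2.0685 + 1.3903 + 1.6280 + 1.6257 + 2.5157 + 1.9574 + 3.0849 + 2.5653 + 2.4325) / 9 = 2.14092
bias = 2.14092 − 2.2551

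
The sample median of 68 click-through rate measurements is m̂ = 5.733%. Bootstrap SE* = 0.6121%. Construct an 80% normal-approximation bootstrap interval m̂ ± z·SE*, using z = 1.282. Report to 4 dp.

(4.9483, 6.5177)

Margin = 1.282 × 0.6121 = 0.78471
Interval: 5.733 ± 0.78471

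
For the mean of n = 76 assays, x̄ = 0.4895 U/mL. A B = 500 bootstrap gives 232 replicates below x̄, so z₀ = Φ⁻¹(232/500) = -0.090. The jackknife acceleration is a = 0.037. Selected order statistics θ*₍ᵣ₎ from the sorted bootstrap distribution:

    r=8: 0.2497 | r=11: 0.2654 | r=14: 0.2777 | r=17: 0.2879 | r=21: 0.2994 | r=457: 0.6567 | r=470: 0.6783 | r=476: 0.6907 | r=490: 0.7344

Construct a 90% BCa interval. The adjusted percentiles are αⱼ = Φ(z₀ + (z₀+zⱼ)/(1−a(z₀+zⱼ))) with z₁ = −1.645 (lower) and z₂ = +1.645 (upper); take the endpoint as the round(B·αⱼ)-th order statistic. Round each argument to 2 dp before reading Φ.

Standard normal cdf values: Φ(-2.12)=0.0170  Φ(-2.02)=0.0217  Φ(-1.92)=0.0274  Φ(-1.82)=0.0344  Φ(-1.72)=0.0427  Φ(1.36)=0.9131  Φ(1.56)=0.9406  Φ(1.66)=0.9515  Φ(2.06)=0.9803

(0.2994, 0.6783)

Lower: z₀ + z₁ = -0.090 + (-1.645) = -1.735; 1 − a(z₀+z₁) = 1 − (0.037)(-1.735) = 1.0642; argument = -0.090 + (-1.735)/1.0642 = -1.7203 → -1.72.
α₁ = Φ(-1.72) = 0.0427; rank = round(500 × 0.0427) = 21; θ*₍21₎ = 0.2994.
Upper: z₀ + z₂ = 1.555; 1 − a(z₀+z₂) = 0.9425; argument = 1.5599 → 1.56; α₂ = 0.9406; rank = 470; θ*₍470₎ = 0.6783.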